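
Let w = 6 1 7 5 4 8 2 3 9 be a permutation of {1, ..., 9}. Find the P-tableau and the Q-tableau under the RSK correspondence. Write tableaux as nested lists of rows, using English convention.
Insert each entry of the permutation into P by Schensted row insertion, recording in Q the position of each new cell.

Insert 6: appended to row 1. P = [[6]], Q = [[1]].
Insert 1: 1 bumps 6 from row 1; 6 starts row 2. P = [[1], [6]], Q = [[1], [2]].
Insert 7: appended to row 1. P = [[1, 7], [6]], Q = [[1, 3], [2]].
Insert 5: 5 bumps 7 from row 1; 7 appends to row 2. P = [[1, 5], [6, 7]], Q = [[1, 3], [2, 4]].
Insert 4: 4 bumps 5 from row 1; 5 bumps 6 from row 2; 6 starts row 3. P = [[1, 4], [5, 7], [6]], Q = [[1, 3], [2, 4], [5]].
Insert 8: appended to row 1. P = [[1, 4, 8], [5, 7], [6]], Q = [[1, 3, 6], [2, 4], [5]].
Insert 2: 2 bumps 4 from row 1; 4 bumps 5 from row 2; 5 bumps 6 from row 3; 6 starts row 4. P = [[1, 2, 8], [4, 7], [5], [6]], Q = [[1, 3, 6], [2, 4], [5], [7]].
Insert 3: 3 bumps 8 from row 1; 8 appends to row 2. P = [[1, 2, 3], [4, 7, 8], [5], [6]], Q = [[1, 3, 6], [2, 4, 8], [5], [7]].
Insert 9: appended to row 1. P = [[1, 2, 3, 9], [4, 7, 8], [5], [6]], Q = [[1, 3, 6, 9], [2, 4, 8], [5], [7]].

So P = [[1, 2, 3, 9], [4, 7, 8], [5], [6]], Q = [[1, 3, 6, 9], [2, 4, 8], [5], [7]].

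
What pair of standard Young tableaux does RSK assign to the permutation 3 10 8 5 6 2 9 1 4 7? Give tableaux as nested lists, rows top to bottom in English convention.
P = [[1, 4, 6, 7], [2, 5, 9], [3], [8], [10]], Q = [[1, 2, 5, 7], [3, 9, 10], [4], [6], [8]]

Insert each entry of the permutation into P by Schensted row insertion, recording in Q the position of each new cell.

Insert 3: appended to row 1. P = [[3]].
Insert 10: appended to row 1. P = [[3, 10]].
Insert 8: 8 bumps 10 from row 1; 10 starts row 2. P = [[3, 8], [10]].
Insert 5: 5 bumps 8 from row 1; 8 bumps 10 from row 2; 10 starts row 3. P = [[3, 5], [8], [10]].
Insert 6: appended to row 1. P = [[3, 5, 6], [8], [10]].
Insert 2: 2 bumps 3 from row 1; 3 bumps 8 from row 2; 8 bumps 10 from row 3; 10 starts row 4. P = [[2, 5, 6], [3], [8], [10]].
Insert 9: appended to row 1. P = [[2, 5, 6, 9], [3], [8], [10]].
Insert 1: 1 bumps 2 from row 1; 2 bumps 3 from row 2; 3 bumps 8 from row 3; 8 bumps 10 from row 4; 10 starts row 5. P = [[1, 5, 6, 9], [2], [3], [8], [10]].
Insert 4: 4 bumps 5 from row 1; 5 appends to row 2. P = [[1, 4, 6, 9], [2, 5], [3], [8], [10]].
Insert 7: 7 bumps 9 from row 1; 9 appends to row 2. P = [[1, 4, 6, 7], [2, 5, 9], [3], [8], [10]].

So P = [[1, 4, 6, 7], [2, 5, 9], [3], [8], [10]], Q = [[1, 2, 5, 7], [3, 9, 10], [4], [6], [8]].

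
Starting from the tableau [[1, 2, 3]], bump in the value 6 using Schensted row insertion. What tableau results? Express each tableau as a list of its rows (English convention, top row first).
[[1, 2, 3, 6]]

6 is larger than every entry of row 1, so it is appended to row 1. The new tableau is [[1, 2, 3, 6]].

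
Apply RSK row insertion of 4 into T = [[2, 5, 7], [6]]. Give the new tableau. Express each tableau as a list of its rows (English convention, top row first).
In row 1, 4 replaces 5 (the leftmost entry greater than 4); 5 is bumped to row 2. In row 2, 5 replaces 6 (the leftmost entry greater than 5); 6 is bumped to row 3. 6 starts a new row 3. The new tableau is [[2, 4, 7], [5], [6]].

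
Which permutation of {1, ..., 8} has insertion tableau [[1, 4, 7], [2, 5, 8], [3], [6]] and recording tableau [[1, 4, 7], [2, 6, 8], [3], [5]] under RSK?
6 3 2 5 1 4 8 7

Reverse the RSK construction: for i from n down to 1, find the cell of Q containing i, remove the entry at that cell from P, and reverse-bump it up through P; the value ejected from row 1 is w(i).

Step i=8: Q has 8 at row 2, column 3; remove 8 from row 2 of P and reverse-bump: 8 enters row 1 and ejects 7. So w(8) = 7. P is now [[1, 4, 8], [2, 5], [3], [6]].
Step i=7: Q has 7 at row 1, column 3; remove that cell from P, ejecting 8. So w(7) = 8. P is now [[1, 4], [2, 5], [3], [6]].
Step i=6: Q has 6 at row 2, column 2; remove 5 from row 2 of P and reverse-bump: 5 enters row 1 and ejects 4. So w(6) = 4. P is now [[1, 5], [2], [3], [6]].
Step i=5: Q has 5 at row 4, column 1; remove 6 from row 4 of P and reverse-bump: 6 enters row 3 and ejects 3; 3 enters row 2 and ejects 2; 2 enters row 1 and ejects 1. So w(5) = 1. P is now [[2, 5], [3], [6]].
Step i=4: Q has 4 at row 1, column 2; remove that cell from P, ejecting 5. So w(4) = 5. P is now [[2], [3], [6]].
Step i=3: Q has 3 at row 3, column 1; remove 6 from row 3 of P and reverse-bump: 6 enters row 2 and ejects 3; 3 enters row 1 and ejects 2. So w(3) = 2. P is now [[3], [6]].
Step i=2: Q has 2 at row 2, column 1; remove 6 from row 2 of P and reverse-bump: 6 enters row 1 and ejects 3. So w(2) = 3. P is now [[6]].
Step i=1: Q has 1 at row 1, column 1; remove that cell from P, ejecting 6. So w(1) = 6. P is now [].

So w = 6 3 2 5 1 4 8 7.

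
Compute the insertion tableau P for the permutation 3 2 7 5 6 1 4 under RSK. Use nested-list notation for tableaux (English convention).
P = [[1, 4, 6], [2, 5], [3, 7]]

Insert 3: appended to row 1. P = [[3]].
Insert 2: 2 bumps 3 from row 1; 3 starts row 2. P = [[2], [3]].
Insert 7: appended to row 1. P = [[2, 7], [3]].
Insert 5: 5 bumps 7 from row 1; 7 appends to row 2. P = [[2, 5], [3, 7]].
Insert 6: appended to row 1. P = [[2, 5, 6], [3, 7]].
Insert 1: 1 bumps 2 from row 1; 2 bumps 3 from row 2; 3 starts row 3. P = [[1, 5, 6], [2, 7], [3]].
Insert 4: 4 bumps 5 from row 1; 5 bumps 7 from row 2; 7 appends to row 3. P = [[1, 4, 6], [2, 5], [3, 7]].

So P = [[1, 4, 6], [2, 5], [3, 7]].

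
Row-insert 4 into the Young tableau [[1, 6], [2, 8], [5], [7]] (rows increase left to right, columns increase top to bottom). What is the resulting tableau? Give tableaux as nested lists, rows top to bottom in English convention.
In row 1, 4 replaces 6 (the leftmost entry greater than 4); 6 is bumped to row 2. In row 2, 6 replaces 8 (the leftmost entry greater than 6); 8 is bumped to row 3. 8 is appended to row 3. The new tableau is [[1, 4], [2, 6], [5, 8], [7]].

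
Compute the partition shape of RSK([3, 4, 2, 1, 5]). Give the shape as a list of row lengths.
Row-insert each entry into an empty tableau.

After inserting 3: P = [[3]].
After inserting 4: P = [[3, 4]].
After inserting 2: P = [[2, 4], [3]].
After inserting 1: P = [[1, 4], [2], [3]].
After inserting 5: P = [[1, 4, 5], [2], [3]].

The final insertion tableau P = [[1, 4, 5], [2], [3]] has shape [3, 1, 1].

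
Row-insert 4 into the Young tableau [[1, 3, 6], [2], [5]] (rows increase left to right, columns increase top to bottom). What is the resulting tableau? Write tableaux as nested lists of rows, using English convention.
[[1, 3, 4], [2, 6], [5]]

In row 1, 4 replaces 6 (the leftmost entry greater than 4); 6 is bumped to row 2. 6 is appended to row 2. The new tableau is [[1, 3, 4], [2, 6], [5]].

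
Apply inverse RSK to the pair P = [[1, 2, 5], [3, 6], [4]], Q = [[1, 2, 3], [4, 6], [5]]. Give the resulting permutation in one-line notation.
1 4 6 3 2 5

Reverse the RSK construction: for i from n down to 1, find the cell of Q containing i, remove the entry at that cell from P, and reverse-bump it up through P; the value ejected from row 1 is w(i).

Step i=6: Q has 6 at row 2, column 2; remove 6 from row 2 of P and reverse-bump: 6 enters row 1 and ejects 5. So w(6) = 5. P is now [[1, 2, 6], [3], [4]].
Step i=5: Q has 5 at row 3, column 1; remove 4 from row 3 of P and reverse-bump: 4 enters row 2 and ejects 3; 3 enters row 1 and ejects 2. So w(5) = 2. P is now [[1, 3, 6], [4]].
Step i=4: Q has 4 at row 2, column 1; remove 4 from row 2 of P and reverse-bump: 4 enters row 1 and ejects 3. So w(4) = 3. P is now [[1, 4, 6]].
Step i=3: Q has 3 at row 1, column 3; remove that cell from P, ejecting 6. So w(3) = 6. P is now [[1, 4]].
Step i=2: Q has 2 at row 1, column 2; remove that cell from P, ejecting 4. So w(2) = 4. P is now [[1]].
Step i=1: Q has 1 at row 1, column 1; remove that cell from P, ejecting 1. So w(1) = 1. P is now [].

So w = 1 4 6 3 2 5.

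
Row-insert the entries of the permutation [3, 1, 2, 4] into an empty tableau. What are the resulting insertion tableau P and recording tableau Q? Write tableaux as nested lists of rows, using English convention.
P = [[1, 2, 4], [3]], Q = [[1, 3, 4], [2]]

Insert each entry of the permutation into P by Schensted row insertion, recording in Q the position of each new cell.

Insert 3: appended to row 1. P = [[3]].
Insert 1: 1 bumps 3 from row 1; 3 starts row 2. P = [[1], [3]].
Insert 2: appended to row 1. P = [[1, 2], [3]].
Insert 4: appended to row 1. P = [[1, 2, 4], [3]].

So P = [[1, 2, 4], [3]], Q = [[1, 3, 4], [2]].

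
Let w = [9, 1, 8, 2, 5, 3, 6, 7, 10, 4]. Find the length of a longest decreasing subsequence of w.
4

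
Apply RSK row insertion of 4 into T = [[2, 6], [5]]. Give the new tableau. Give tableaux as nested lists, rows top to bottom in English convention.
[[2, 4], [5, 6]]

In row 1, 4 replaces 6 (the leftmost entry greater than 4); 6 is bumped to row 2. 6 is appended to row 2. The new tableau is [[2, 4], [5, 6]].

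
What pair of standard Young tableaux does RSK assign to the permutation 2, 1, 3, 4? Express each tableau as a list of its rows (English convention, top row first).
Insert each entry of the permutation into P by Schensted row insertion, recording in Q the position of each new cell.

Insert 2: appended to row 1. P = [[2]], Q = [[1]].
Insert 1: 1 bumps 2 from row 1; 2 starts row 2. P = [[1], [2]], Q = [[1], [2]].
Insert 3: appended to row 1. P = [[1, 3], [2]], Q = [[1, 3], [2]].
Insert 4: appended to row 1. P = [[1, 3, 4], [2]], Q = [[1, 3, 4], [2]].

So P = [[1, 3, 4], [2]], Q = [[1, 3, 4], [2]].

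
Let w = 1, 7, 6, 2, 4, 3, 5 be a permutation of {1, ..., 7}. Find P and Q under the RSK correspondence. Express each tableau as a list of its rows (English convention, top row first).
P = [[1, 2, 3, 5], [4], [6], [7]], Q = [[1, 2, 5, 7], [3], [4], [6]]

Insert each entry of the permutation into P by Schensted row insertion, recording in Q the position of each new cell.

Insert 1: appended to row 1. P = [[1]].
Insert 7: appended to row 1. P = [[1, 7]].
Insert 6: 6 bumps 7 from row 1; 7 starts row 2. P = [[1, 6], [7]].
Insert 2: 2 bumps 6 from row 1; 6 bumps 7 from row 2; 7 starts row 3. P = [[1, 2], [6], [7]].
Insert 4: appended to row 1. P = [[1, 2, 4], [6], [7]].
Insert 3: 3 bumps 4 from row 1; 4 bumps 6 from row 2; 6 bumps 7 from row 3; 7 starts row 4. P = [[1, 2, 3], [4], [6], [7]].
Insert 5: appended to row 1. P = [[1, 2, 3, 5], [4], [6], [7]].

So P = [[1, 2, 3, 5], [4], [6], [7]], Q = [[1, 2, 5, 7], [3], [4], [6]].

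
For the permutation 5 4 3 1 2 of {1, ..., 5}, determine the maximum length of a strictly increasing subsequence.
2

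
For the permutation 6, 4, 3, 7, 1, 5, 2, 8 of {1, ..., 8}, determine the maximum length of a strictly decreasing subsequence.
4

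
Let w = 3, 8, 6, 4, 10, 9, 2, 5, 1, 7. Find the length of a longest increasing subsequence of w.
4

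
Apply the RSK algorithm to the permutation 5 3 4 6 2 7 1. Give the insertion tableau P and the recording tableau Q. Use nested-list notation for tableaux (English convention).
Insert each entry of the permutation into P by Schensted row insertion, recording in Q the position of each new cell.

After inserting 5: P = [[5]].
After inserting 3: P = [[3], [5]].
After inserting 4: P = [[3, 4], [5]].
After inserting 6: P = [[3, 4, 6], [5]].
After inserting 2: P = [[2, 4, 6], [3], [5]].
After inserting 7: P = [[2, 4, 6, 7], [3], [5]].
After inserting 1: P = [[1, 4, 6, 7], [2], [3], [5]].

So P = [[1, 4, 6, 7], [2], [3], [5]], Q = [[1, 3, 4, 6], [2], [5], [7]].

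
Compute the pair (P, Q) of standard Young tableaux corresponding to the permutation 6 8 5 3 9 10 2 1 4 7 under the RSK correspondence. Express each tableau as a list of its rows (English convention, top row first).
Insert each entry of the permutation into P by Schensted row insertion, recording in Q the position of each new cell.

Insert 6: appended to row 1. P = [[6]], Q = [[1]].
Insert 8: appended to row 1. P = [[6, 8]], Q = [[1, 2]].
Insert 5: 5 bumps 6 from row 1; 6 starts row 2. P = [[5, 8], [6]], Q = [[1, 2], [3]].
Insert 3: 3 bumps 5 from row 1; 5 bumps 6 from row 2; 6 starts row 3. P = [[3, 8], [5], [6]], Q = [[1, 2], [3], [4]].
Insert 9: appended to row 1. P = [[3, 8, 9], [5], [6]], Q = [[1, 2, 5], [3], [4]].
Insert 10: appended to row 1. P = [[3, 8, 9, 10], [5], [6]], Q = [[1, 2, 5, 6], [3], [4]].
Insert 2: 2 bumps 3 from row 1; 3 bumps 5 from row 2; 5 bumps 6 from row 3; 6 starts row 4. P = [[2, 8, 9, 10], [3], [5], [6]], Q = [[1, 2, 5, 6], [3], [4], [7]].
Insert 1: 1 bumps 2 from row 1; 2 bumps 3 from row 2; 3 bumps 5 from row 3; 5 bumps 6 from row 4; 6 starts row 5. P = [[1, 8, 9, 10], [2], [3], [5], [6]], Q = [[1, 2, 5, 6], [3], [4], [7], [8]].
Insert 4: 4 bumps 8 from row 1; 8 appends to row 2. P = [[1, 4, 9, 10], [2, 8], [3], [5], [6]], Q = [[1, 2, 5, 6], [3, 9], [4], [7], [8]].
Insert 7: 7 bumps 9 from row 1; 9 appends to row 2. P = [[1, 4, 7, 10], [2, 8, 9], [3], [5], [6]], Q = [[1, 2, 5, 6], [3, 9, 10], [4], [7], [8]].

So P = [[1, 4, 7, 10], [2, 8, 9], [3], [5], [6]], Q = [[1, 2, 5, 6], [3, 9, 10], [4], [7], [8]].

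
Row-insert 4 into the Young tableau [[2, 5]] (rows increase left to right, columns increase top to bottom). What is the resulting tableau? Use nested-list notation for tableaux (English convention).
In row 1, 4 replaces 5 (the leftmost entry greater than 4); 5 is bumped to row 2. 5 starts a new row 2. The new tableau is [[2, 4], [5]].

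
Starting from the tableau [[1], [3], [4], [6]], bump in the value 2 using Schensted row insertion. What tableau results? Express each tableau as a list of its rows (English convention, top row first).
2 is larger than every entry of row 1, so it is appended to row 1. The new tableau is [[1, 2], [3], [4], [6]].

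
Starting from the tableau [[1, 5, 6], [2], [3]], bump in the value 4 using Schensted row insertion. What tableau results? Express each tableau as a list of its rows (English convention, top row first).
[[1, 4, 6], [2, 5], [3]]

In row 1, 4 replaces 5 (the leftmost entry greater than 4); 5 is bumped to row 2. 5 is appended to row 2. The new tableau is [[1, 4, 6], [2, 5], [3]].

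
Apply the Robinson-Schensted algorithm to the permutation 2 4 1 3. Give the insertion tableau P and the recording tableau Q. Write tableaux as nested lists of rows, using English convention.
Insert each entry of the permutation into P by Schensted row insertion, recording in Q the position of each new cell.

Insert 2: appended to row 1. P = [[2]], Q = [[1]].
Insert 4: appended to row 1. P = [[2, 4]], Q = [[1, 2]].
Insert 1: 1 bumps 2 from row 1; 2 starts row 2. P = [[1, 4], [2]], Q = [[1, 2], [3]].
Insert 3: 3 bumps 4 from row 1; 4 appends to row 2. P = [[1, 3], [2, 4]], Q = [[1, 2], [3, 4]].

So P = [[1, 3], [2, 4]], Q = [[1, 2], [3, 4]].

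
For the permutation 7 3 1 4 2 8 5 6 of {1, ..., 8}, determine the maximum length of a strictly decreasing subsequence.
3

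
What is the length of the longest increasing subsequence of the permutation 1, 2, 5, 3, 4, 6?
5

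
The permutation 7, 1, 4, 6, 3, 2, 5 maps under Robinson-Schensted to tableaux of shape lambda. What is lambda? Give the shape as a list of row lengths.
Row-insert each entry into an empty tableau.

After inserting 7: P = [[7]].
After inserting 1: P = [[1], [7]].
After inserting 4: P = [[1, 4], [7]].
After inserting 6: P = [[1, 4, 6], [7]].
After inserting 3: P = [[1, 3, 6], [4], [7]].
After inserting 2: P = [[1, 2, 6], [3], [4], [7]].
After inserting 5: P = [[1, 2, 5], [3, 6], [4], [7]].

The final insertion tableau P = [[1, 2, 5], [3, 6], [4], [7]] has shape [3, 2, 1, 1].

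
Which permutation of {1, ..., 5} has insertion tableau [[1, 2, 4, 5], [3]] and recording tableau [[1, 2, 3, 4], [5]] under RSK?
Reverse the RSK construction: for i from n down to 1, find the cell of Q containing i, remove the entry at that cell from P, and reverse-bump it up through P; the value ejected from row 1 is w(i).

Step i=5: Q has 5 at row 2, column 1; remove 3 from row 2 of P and reverse-bump: 3 enters row 1 and ejects 2. So w(5) = 2. P is now [[1, 3, 4, 5]].
Step i=4: Q has 4 at row 1, column 4; remove that cell from P, ejecting 5. So w(4) = 5. P is now [[1, 3, 4]].
Step i=3: Q has 3 at row 1, column 3; remove that cell from P, ejecting 4. So w(3) = 4. P is now [[1, 3]].
Step i=2: Q has 2 at row 1, column 2; remove that cell from P, ejecting 3. So w(2) = 3. P is now [[1]].
Step i=1: Q has 1 at row 1, column 1; remove that cell from P, ejecting 1. So w(1) = 1. P is now [].

So w = 1 3 4 5 2.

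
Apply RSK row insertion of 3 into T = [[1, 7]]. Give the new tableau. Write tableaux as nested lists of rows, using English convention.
In row 1, 3 replaces 7 (the leftmost entry greater than 3); 7 is bumped to row 2. 7 starts a new row 2. The new tableau is [[1, 3], [7]].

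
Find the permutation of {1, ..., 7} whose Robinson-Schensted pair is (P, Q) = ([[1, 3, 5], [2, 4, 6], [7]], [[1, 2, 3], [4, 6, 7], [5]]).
Reverse the RSK construction: for i from n down to 1, find the cell of Q containing i, remove the entry at that cell from P, and reverse-bump it up through P; the value ejected from row 1 is w(i).

Step i=7: Q has 7 at row 2, column 3; remove 6 from row 2 of P and reverse-bump: 6 enters row 1 and ejects 5. So w(7) = 5. P is now [[1, 3, 6], [2, 4], [7]].
Step i=6: Q has 6 at row 2, column 2; remove 4 from row 2 of P and reverse-bump: 4 enters row 1 and ejects 3. So w(6) = 3. P is now [[1, 4, 6], [2], [7]].
Step i=5: Q has 5 at row 3, column 1; remove 7 from row 3 of P and reverse-bump: 7 enters row 2 and ejects 2; 2 enters row 1 and ejects 1. So w(5) = 1. P is now [[2, 4, 6], [7]].
Step i=4: Q has 4 at row 2, column 1; remove 7 from row 2 of P and reverse-bump: 7 enters row 1 and ejects 6. So w(4) = 6. P is now [[2, 4, 7]].
Step i=3: Q has 3 at row 1, column 3; remove that cell from P, ejecting 7. So w(3) = 7. P is now [[2, 4]].
Step i=2: Q has 2 at row 1, column 2; remove that cell from P, ejecting 4. So w(2) = 4. P is now [[2]].
Step i=1: Q has 1 at row 1, column 1; remove that cell from P, ejecting 2. So w(1) = 2. P is now [].

So w = 2 4 7 6 1 3 5.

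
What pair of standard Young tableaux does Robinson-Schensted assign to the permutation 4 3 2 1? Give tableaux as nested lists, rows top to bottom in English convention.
P = [[1], [2], [3], [4]], Q = [[1], [2], [3], [4]]

Insert each entry of the permutation into P by Schensted row insertion, recording in Q the position of each new cell.

Insert 4: appended to row 1. P = [[4]].
Insert 3: 3 bumps 4 from row 1; 4 starts row 2. P = [[3], [4]].
Insert 2: 2 bumps 3 from row 1; 3 bumps 4 from row 2; 4 starts row 3. P = [[2], [3], [4]].
Insert 1: 1 bumps 2 from row 1; 2 bumps 3 from row 2; 3 bumps 4 from row 3; 4 starts row 4. P = [[1], [2], [3], [4]].

So P = [[1], [2], [3], [4]], Q = [[1], [2], [3], [4]].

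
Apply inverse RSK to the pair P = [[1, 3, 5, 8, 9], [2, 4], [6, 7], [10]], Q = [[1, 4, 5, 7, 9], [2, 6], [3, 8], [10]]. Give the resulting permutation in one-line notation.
6 2 1 4 10 7 8 5 9 3

Reverse RSK: for i = n, n-1, ..., 1, locate i in Q, remove the corresponding corner cell from P, and reverse-bump its entry up through P; the value ejected from row 1 is w(i).

So w = 6 2 1 4 10 7 8 5 9 3.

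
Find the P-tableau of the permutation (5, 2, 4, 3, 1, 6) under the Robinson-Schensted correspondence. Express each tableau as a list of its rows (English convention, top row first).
Insert 5: appended to row 1. P = [[5]].
Insert 2: 2 bumps 5 from row 1; 5 starts row 2. P = [[2], [5]].
Insert 4: appended to row 1. P = [[2, 4], [5]].
Insert 3: 3 bumps 4 from row 1; 4 bumps 5 from row 2; 5 starts row 3. P = [[2, 3], [4], [5]].
Insert 1: 1 bumps 2 from row 1; 2 bumps 4 from row 2; 4 bumps 5 from row 3; 5 starts row 4. P = [[1, 3], [2], [4], [5]].
Insert 6: appended to row 1. P = [[1, 3, 6], [2], [4], [5]].

So P = [[1, 3, 6], [2], [4], [5]].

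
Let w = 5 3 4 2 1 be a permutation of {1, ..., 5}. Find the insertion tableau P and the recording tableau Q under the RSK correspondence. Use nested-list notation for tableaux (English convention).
P = [[1, 4], [2], [3], [5]], Q = [[1, 3], [2], [4], [5]]

Insert each entry of the permutation into P by Schensted row insertion, recording in Q the position of each new cell.

Insert 5: appended to row 1. P = [[5]].
Insert 3: 3 bumps 5 from row 1; 5 starts row 2. P = [[3], [5]].
Insert 4: appended to row 1. P = [[3, 4], [5]].
Insert 2: 2 bumps 3 from row 1; 3 bumps 5 from row 2; 5 starts row 3. P = [[2, 4], [3], [5]].
Insert 1: 1 bumps 2 from row 1; 2 bumps 3 from row 2; 3 bumps 5 from row 3; 5 starts row 4. P = [[1, 4], [2], [3], [5]].

So P = [[1, 4], [2], [3], [5]], Q = [[1, 3], [2], [4], [5]].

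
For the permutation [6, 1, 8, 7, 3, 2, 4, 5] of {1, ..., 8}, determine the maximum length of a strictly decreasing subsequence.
4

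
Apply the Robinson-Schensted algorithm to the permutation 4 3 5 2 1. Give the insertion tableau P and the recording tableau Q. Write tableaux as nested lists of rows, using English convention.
P = [[1, 5], [2], [3], [4]], Q = [[1, 3], [2], [4], [5]]

Insert each entry of the permutation into P by Schensted row insertion, recording in Q the position of each new cell.

After inserting 4: P = [[4]].
After inserting 3: P = [[3], [4]].
After inserting 5: P = [[3, 5], [4]].
After inserting 2: P = [[2, 5], [3], [4]].
After inserting 1: P = [[1, 5], [2], [3], [4]].

So P = [[1, 5], [2], [3], [4]], Q = [[1, 3], [2], [4], [5]].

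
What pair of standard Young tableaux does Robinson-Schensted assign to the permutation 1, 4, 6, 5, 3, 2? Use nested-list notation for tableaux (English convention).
P = [[1, 2, 5], [3], [4], [6]], Q = [[1, 2, 3], [4], [5], [6]]

Insert each entry of the permutation into P by Schensted row insertion, recording in Q the position of each new cell.

After inserting 1: P = [[1]].
After inserting 4: P = [[1, 4]].
After inserting 6: P = [[1, 4, 6]].
After inserting 5: P = [[1, 4, 5], [6]].
After inserting 3: P = [[1, 3, 5], [4], [6]].
After inserting 2: P = [[1, 2, 5], [3], [4], [6]].

So P = [[1, 2, 5], [3], [4], [6]], Q = [[1, 2, 3], [4], [5], [6]].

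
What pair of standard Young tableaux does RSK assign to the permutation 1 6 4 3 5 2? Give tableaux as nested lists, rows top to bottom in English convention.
Insert each entry of the permutation into P by Schensted row insertion, recording in Q the position of each new cell.

Insert 1: appended to row 1. P = [[1]], Q = [[1]].
Insert 6: appended to row 1. P = [[1, 6]], Q = [[1, 2]].
Insert 4: 4 bumps 6 from row 1; 6 starts row 2. P = [[1, 4], [6]], Q = [[1, 2], [3]].
Insert 3: 3 bumps 4 from row 1; 4 bumps 6 from row 2; 6 starts row 3. P = [[1, 3], [4], [6]], Q = [[1, 2], [3], [4]].
Insert 5: appended to row 1. P = [[1, 3, 5], [4], [6]], Q = [[1, 2, 5], [3], [4]].
Insert 2: 2 bumps 3 from row 1; 3 bumps 4 from row 2; 4 bumps 6 from row 3; 6 starts row 4. P = [[1, 2, 5], [3], [4], [6]], Q = [[1, 2, 5], [3], [4], [6]].

So P = [[1, 2, 5], [3], [4], [6]], Q = [[1, 2, 5], [3], [4], [6]].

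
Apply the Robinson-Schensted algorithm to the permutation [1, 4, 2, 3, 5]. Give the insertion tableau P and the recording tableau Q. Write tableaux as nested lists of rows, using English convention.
Insert each entry of the permutation into P by Schensted row insertion, recording in Q the position of each new cell.

Insert 1: appended to row 1. P = [[1]], Q = [[1]].
Insert 4: appended to row 1. P = [[1, 4]], Q = [[1, 2]].
Insert 2: 2 bumps 4 from row 1; 4 starts row 2. P = [[1, 2], [4]], Q = [[1, 2], [3]].
Insert 3: appended to row 1. P = [[1, 2, 3], [4]], Q = [[1, 2, 4], [3]].
Insert 5: appended to row 1. P = [[1, 2, 3, 5], [4]], Q = [[1, 2, 4, 5], [3]].

So P = [[1, 2, 3, 5], [4]], Q = [[1, 2, 4, 5], [3]].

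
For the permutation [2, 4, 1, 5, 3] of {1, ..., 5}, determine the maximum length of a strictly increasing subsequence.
3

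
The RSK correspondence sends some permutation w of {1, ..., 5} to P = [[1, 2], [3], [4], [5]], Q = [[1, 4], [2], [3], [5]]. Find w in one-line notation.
5 4 1 3 2

Reverse the RSK construction: for i from n down to 1, find the cell of Q containing i, remove the entry at that cell from P, and reverse-bump it up through P; the value ejected from row 1 is w(i).

Step i=5: Q has 5 at row 4, column 1; remove 5 from row 4 of P and reverse-bump: 5 enters row 3 and ejects 4; 4 enters row 2 and ejects 3; 3 enters row 1 and ejects 2. So w(5) = 2. P is now [[1, 3], [4], [5]].
Step i=4: Q has 4 at row 1, column 2; remove that cell from P, ejecting 3. So w(4) = 3. P is now [[1], [4], [5]].
Step i=3: Q has 3 at row 3, column 1; remove 5 from row 3 of P and reverse-bump: 5 enters row 2 and ejects 4; 4 enters row 1 and ejects 1. So w(3) = 1. P is now [[4], [5]].
Step i=2: Q has 2 at row 2, column 1; remove 5 from row 2 of P and reverse-bump: 5 enters row 1 and ejects 4. So w(2) = 4. P is now [[5]].
Step i=1: Q has 1 at row 1, column 1; remove that cell from P, ejecting 5. So w(1) = 5. P is now [].

So w = 5 4 1 3 2.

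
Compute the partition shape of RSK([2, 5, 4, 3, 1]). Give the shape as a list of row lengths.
Row-insert each entry into an empty tableau.

After inserting 2: P = [[2]].
After inserting 5: P = [[2, 5]].
After inserting 4: P = [[2, 4], [5]].
After inserting 3: P = [[2, 3], [4], [5]].
After inserting 1: P = [[1, 3], [2], [4], [5]].

The final insertion tableau P = [[1, 3], [2], [4], [5]] has shape [2, 1, 1, 1].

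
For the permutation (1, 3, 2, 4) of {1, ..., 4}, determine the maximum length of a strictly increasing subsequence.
3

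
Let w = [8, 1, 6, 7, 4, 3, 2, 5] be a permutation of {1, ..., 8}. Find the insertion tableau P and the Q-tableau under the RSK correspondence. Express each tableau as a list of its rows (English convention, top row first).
P = [[1, 2, 5], [3, 7], [4], [6], [8]], Q = [[1, 3, 4], [2, 8], [5], [6], [7]]

Insert each entry of the permutation into P by Schensted row insertion, recording in Q the position of each new cell.

Insert 8: appended to row 1. P = [[8]], Q = [[1]].
Insert 1: 1 bumps 8 from row 1; 8 starts row 2. P = [[1], [8]], Q = [[1], [2]].
Insert 6: appended to row 1. P = [[1, 6], [8]], Q = [[1, 3], [2]].
Insert 7: appended to row 1. P = [[1, 6, 7], [8]], Q = [[1, 3, 4], [2]].
Insert 4: 4 bumps 6 from row 1; 6 bumps 8 from row 2; 8 starts row 3. P = [[1, 4, 7], [6], [8]], Q = [[1, 3, 4], [2], [5]].
Insert 3: 3 bumps 4 from row 1; 4 bumps 6 from row 2; 6 bumps 8 from row 3; 8 starts row 4. P = [[1, 3, 7], [4], [6], [8]], Q = [[1, 3, 4], [2], [5], [6]].
Insert 2: 2 bumps 3 from row 1; 3 bumps 4 from row 2; 4 bumps 6 from row 3; 6 bumps 8 from row 4; 8 starts row 5. P = [[1, 2, 7], [3], [4], [6], [8]], Q = [[1, 3, 4], [2], [5], [6], [7]].
Insert 5: 5 bumps 7 from row 1; 7 appends to row 2. P = [[1, 2, 5], [3, 7], [4], [6], [8]], Q = [[1, 3, 4], [2, 8], [5], [6], [7]].

So P = [[1, 2, 5], [3, 7], [4], [6], [8]], Q = [[1, 3, 4], [2, 8], [5], [6], [7]].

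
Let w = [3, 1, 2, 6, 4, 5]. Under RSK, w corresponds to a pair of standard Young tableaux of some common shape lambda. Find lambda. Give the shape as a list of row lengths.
RSK row insertion gives P = [[1, 2, 4, 5], [3, 6]], which has shape [4, 2].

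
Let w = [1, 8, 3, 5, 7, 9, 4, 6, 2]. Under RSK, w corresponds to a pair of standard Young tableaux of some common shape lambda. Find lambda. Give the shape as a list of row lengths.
[5, 2, 1, 1]

Row-insert each entry into an empty tableau.

After inserting 1: P = [[1]].
After inserting 8: P = [[1, 8]].
After inserting 3: P = [[1, 3], [8]].
After inserting 5: P = [[1, 3, 5], [8]].
After inserting 7: P = [[1, 3, 5, 7], [8]].
After inserting 9: P = [[1, 3, 5, 7, 9], [8]].
After inserting 4: P = [[1, 3, 4, 7, 9], [5], [8]].
After inserting 6: P = [[1, 3, 4, 6, 9], [5, 7], [8]].
After inserting 2: P = [[1, 2, 4, 6, 9], [3, 7], [5], [8]].

The final insertion tableau P = [[1, 2, 4, 6, 9], [3, 7], [5], [8]] has shape [5, 2, 1, 1].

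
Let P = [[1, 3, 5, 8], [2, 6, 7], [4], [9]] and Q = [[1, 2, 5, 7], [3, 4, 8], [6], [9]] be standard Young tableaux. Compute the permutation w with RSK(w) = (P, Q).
4 9 2 6 7 3 8 5 1

Reverse the RSK construction: for i from n down to 1, find the cell of Q containing i, remove the entry at that cell from P, and reverse-bump it up through P; the value ejected from row 1 is w(i).

Step i=9: Q has 9 at row 4, column 1; remove 9 from row 4 of P and reverse-bump: 9 enters row 3 and ejects 4; 4 enters row 2 and ejects 2; 2 enters row 1 and ejects 1. So w(9) = 1. P is now [[2, 3, 5, 8], [4, 6, 7], [9]].
Step i=8: Q has 8 at row 2, column 3; remove 7 from row 2 of P and reverse-bump: 7 enters row 1 and ejects 5. So w(8) = 5. P is now [[2, 3, 7, 8], [4, 6], [9]].
Step i=7: Q has 7 at row 1, column 4; remove that cell from P, ejecting 8. So w(7) = 8. P is now [[2, 3, 7], [4, 6], [9]].
Step i=6: Q has 6 at row 3, column 1; remove 9 from row 3 of P and reverse-bump: 9 enters row 2 and ejects 6; 6 enters row 1 and ejects 3. So w(6) = 3. P is now [[2, 6, 7], [4, 9]].
Step i=5: Q has 5 at row 1, column 3; remove that cell from P, ejecting 7. So w(5) = 7. P is now [[2, 6], [4, 9]].
Step i=4: Q has 4 at row 2, column 2; remove 9 from row 2 of P and reverse-bump: 9 enters row 1 and ejects 6. So w(4) = 6. P is now [[2, 9], [4]].
Step i=3: Q has 3 at row 2, column 1; remove 4 from row 2 of P and reverse-bump: 4 enters row 1 and ejects 2. So w(3) = 2. P is now [[4, 9]].
Step i=2: Q has 2 at row 1, column 2; remove that cell from P, ejecting 9. So w(2) = 9. P is now [[4]].
Step i=1: Q has 1 at row 1, column 1; remove that cell from P, ejecting 4. So w(1) = 4. P is now [].

So w = 4 9 2 6 7 3 8 5 1.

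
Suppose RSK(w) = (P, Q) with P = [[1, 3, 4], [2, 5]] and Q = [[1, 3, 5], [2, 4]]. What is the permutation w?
2 1 5 3 4

Reverse the RSK construction: for i from n down to 1, find the cell of Q containing i, remove the entry at that cell from P, and reverse-bump it up through P; the value ejected from row 1 is w(i).

Step i=5: Q has 5 at row 1, column 3; remove that cell from P, ejecting 4. So w(5) = 4. P is now [[1, 3], [2, 5]].
Step i=4: Q has 4 at row 2, column 2; remove 5 from row 2 of P and reverse-bump: 5 enters row 1 and ejects 3. So w(4) = 3. P is now [[1, 5], [2]].
Step i=3: Q has 3 at row 1, column 2; remove that cell from P, ejecting 5. So w(3) = 5. P is now [[1], [2]].
Step i=2: Q has 2 at row 2, column 1; remove 2 from row 2 of P and reverse-bump: 2 enters row 1 and ejects 1. So w(2) = 1. P is now [[2]].
Step i=1: Q has 1 at row 1, column 1; remove that cell from P, ejecting 2. So w(1) = 2. P is now [].

So w = 2 1 5 3 4.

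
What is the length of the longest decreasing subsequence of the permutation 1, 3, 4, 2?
2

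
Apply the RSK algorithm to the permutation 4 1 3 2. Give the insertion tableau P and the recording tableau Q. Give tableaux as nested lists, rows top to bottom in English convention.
P = [[1, 2], [3], [4]], Q = [[1, 3], [2], [4]]

Insert each entry of the permutation into P by Schensted row insertion, recording in Q the position of each new cell.

Insert 4: appended to row 1. P = [[4]].
Insert 1: 1 bumps 4 from row 1; 4 starts row 2. P = [[1], [4]].
Insert 3: appended to row 1. P = [[1, 3], [4]].
Insert 2: 2 bumps 3 from row 1; 3 bumps 4 from row 2; 4 starts row 3. P = [[1, 2], [3], [4]].

So P = [[1, 2], [3], [4]], Q = [[1, 3], [2], [4]].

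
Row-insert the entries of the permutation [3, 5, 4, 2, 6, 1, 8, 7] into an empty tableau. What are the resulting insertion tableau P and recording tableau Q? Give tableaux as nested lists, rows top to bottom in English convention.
P = [[1, 4, 6, 7], [2, 8], [3], [5]], Q = [[1, 2, 5, 7], [3, 8], [4], [6]]

Insert each entry of the permutation into P by Schensted row insertion, recording in Q the position of each new cell.

Insert 3: appended to row 1. P = [[3]], Q = [[1]].
Insert 5: appended to row 1. P = [[3, 5]], Q = [[1, 2]].
Insert 4: 4 bumps 5 from row 1; 5 starts row 2. P = [[3, 4], [5]], Q = [[1, 2], [3]].
Insert 2: 2 bumps 3 from row 1; 3 bumps 5 from row 2; 5 starts row 3. P = [[2, 4], [3], [5]], Q = [[1, 2], [3], [4]].
Insert 6: appended to row 1. P = [[2, 4, 6], [3], [5]], Q = [[1, 2, 5], [3], [4]].
Insert 1: 1 bumps 2 from row 1; 2 bumps 3 from row 2; 3 bumps 5 from row 3; 5 starts row 4. P = [[1, 4, 6], [2], [3], [5]], Q = [[1, 2, 5], [3], [4], [6]].
Insert 8: appended to row 1. P = [[1, 4, 6, 8], [2], [3], [5]], Q = [[1, 2, 5, 7], [3], [4], [6]].
Insert 7: 7 bumps 8 from row 1; 8 appends to row 2. P = [[1, 4, 6, 7], [2, 8], [3], [5]], Q = [[1, 2, 5, 7], [3, 8], [4], [6]].

So P = [[1, 4, 6, 7], [2, 8], [3], [5]], Q = [[1, 2, 5, 7], [3, 8], [4], [6]].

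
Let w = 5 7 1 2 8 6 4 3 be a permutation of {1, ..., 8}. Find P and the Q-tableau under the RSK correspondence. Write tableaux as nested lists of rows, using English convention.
P = [[1, 2, 3], [4, 6, 8], [5], [7]], Q = [[1, 2, 5], [3, 4, 6], [7], [8]]

Insert each entry of the permutation into P by Schensted row insertion, recording in Q the position of each new cell.

Insert 5: appended to row 1. P = [[5]], Q = [[1]].
Insert 7: appended to row 1. P = [[5, 7]], Q = [[1, 2]].
Insert 1: 1 bumps 5 from row 1; 5 starts row 2. P = [[1, 7], [5]], Q = [[1, 2], [3]].
Insert 2: 2 bumps 7 from row 1; 7 appends to row 2. P = [[1, 2], [5, 7]], Q = [[1, 2], [3, 4]].
Insert 8: appended to row 1. P = [[1, 2, 8], [5, 7]], Q = [[1, 2, 5], [3, 4]].
Insert 6: 6 bumps 8 from row 1; 8 appends to row 2. P = [[1, 2, 6], [5, 7, 8]], Q = [[1, 2, 5], [3, 4, 6]].
Insert 4: 4 bumps 6 from row 1; 6 bumps 7 from row 2; 7 starts row 3. P = [[1, 2, 4], [5, 6, 8], [7]], Q = [[1, 2, 5], [3, 4, 6], [7]].
Insert 3: 3 bumps 4 from row 1; 4 bumps 5 from row 2; 5 bumps 7 from row 3; 7 starts row 4. P = [[1, 2, 3], [4, 6, 8], [5], [7]], Q = [[1, 2, 5], [3, 4, 6], [7], [8]].

So P = [[1, 2, 3], [4, 6, 8], [5], [7]], Q = [[1, 2, 5], [3, 4, 6], [7], [8]].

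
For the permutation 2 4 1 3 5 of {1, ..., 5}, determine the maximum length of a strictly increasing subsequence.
3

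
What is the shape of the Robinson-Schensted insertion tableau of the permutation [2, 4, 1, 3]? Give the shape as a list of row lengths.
Row-insert each entry into an empty tableau.

After inserting 2: P = [[2]].
After inserting 4: P = [[2, 4]].
After inserting 1: P = [[1, 4], [2]].
After inserting 3: P = [[1, 3], [2, 4]].

The final insertion tableau P = [[1, 3], [2, 4]] has shape [2, 2].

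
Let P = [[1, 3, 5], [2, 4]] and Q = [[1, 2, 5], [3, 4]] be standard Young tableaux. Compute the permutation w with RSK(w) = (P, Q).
Reverse the RSK construction: for i from n down to 1, find the cell of Q containing i, remove the entry at that cell from P, and reverse-bump it up through P; the value ejected from row 1 is w(i).

Step i=5: Q has 5 at row 1, column 3; remove that cell from P, ejecting 5. So w(5) = 5. P is now [[1, 3], [2, 4]].
Step i=4: Q has 4 at row 2, column 2; remove 4 from row 2 of P and reverse-bump: 4 enters row 1 and ejects 3. So w(4) = 3. P is now [[1, 4], [2]].
Step i=3: Q has 3 at row 2, column 1; remove 2 from row 2 of P and reverse-bump: 2 enters row 1 and ejects 1. So w(3) = 1. P is now [[2, 4]].
Step i=2: Q has 2 at row 1, column 2; remove that cell from P, ejecting 4. So w(2) = 4. P is now [[2]].
Step i=1: Q has 1 at row 1, column 1; remove that cell from P, ejecting 2. So w(1) = 2. P is now [].

So w = 2 4 1 3 5.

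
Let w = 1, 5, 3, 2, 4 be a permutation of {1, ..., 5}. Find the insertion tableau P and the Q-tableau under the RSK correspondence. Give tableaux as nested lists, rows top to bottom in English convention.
P = [[1, 2, 4], [3], [5]], Q = [[1, 2, 5], [3], [4]]

Insert each entry of the permutation into P by Schensted row insertion, recording in Q the position of each new cell.

Insert 1: appended to row 1. P = [[1]], Q = [[1]].
Insert 5: appended to row 1. P = [[1, 5]], Q = [[1, 2]].
Insert 3: 3 bumps 5 from row 1; 5 starts row 2. P = [[1, 3], [5]], Q = [[1, 2], [3]].
Insert 2: 2 bumps 3 from row 1; 3 bumps 5 from row 2; 5 starts row 3. P = [[1, 2], [3], [5]], Q = [[1, 2], [3], [4]].
Insert 4: appended to row 1. P = [[1, 2, 4], [3], [5]], Q = [[1, 2, 5], [3], [4]].

So P = [[1, 2, 4], [3], [5]], Q = [[1, 2, 5], [3], [4]].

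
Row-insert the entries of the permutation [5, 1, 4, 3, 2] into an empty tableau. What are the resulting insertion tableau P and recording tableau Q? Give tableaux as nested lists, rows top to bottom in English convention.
P = [[1, 2], [3], [4], [5]], Q = [[1, 3], [2], [4], [5]]

Insert each entry of the permutation into P by Schensted row insertion, recording in Q the position of each new cell.

Insert 5: appended to row 1. P = [[5]].
Insert 1: 1 bumps 5 from row 1; 5 starts row 2. P = [[1], [5]].
Insert 4: appended to row 1. P = [[1, 4], [5]].
Insert 3: 3 bumps 4 from row 1; 4 bumps 5 from row 2; 5 starts row 3. P = [[1, 3], [4], [5]].
Insert 2: 2 bumps 3 from row 1; 3 bumps 4 from row 2; 4 bumps 5 from row 3; 5 starts row 4. P = [[1, 2], [3], [4], [5]].

So P = [[1, 2], [3], [4], [5]], Q = [[1, 3], [2], [4], [5]].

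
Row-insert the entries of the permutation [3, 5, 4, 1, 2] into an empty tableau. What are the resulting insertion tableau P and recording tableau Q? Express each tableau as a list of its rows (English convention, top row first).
Insert each entry of the permutation into P by Schensted row insertion, recording in Q the position of each new cell.

Insert 3: appended to row 1. P = [[3]], Q = [[1]].
Insert 5: appended to row 1. P = [[3, 5]], Q = [[1, 2]].
Insert 4: 4 bumps 5 from row 1; 5 starts row 2. P = [[3, 4], [5]], Q = [[1, 2], [3]].
Insert 1: 1 bumps 3 from row 1; 3 bumps 5 from row 2; 5 starts row 3. P = [[1, 4], [3], [5]], Q = [[1, 2], [3], [4]].
Insert 2: 2 bumps 4 from row 1; 4 appends to row 2. P = [[1, 2], [3, 4], [5]], Q = [[1, 2], [3, 5], [4]].

So P = [[1, 2], [3, 4], [5]], Q = [[1, 2], [3, 5], [4]].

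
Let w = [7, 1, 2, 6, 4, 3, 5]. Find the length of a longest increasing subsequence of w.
4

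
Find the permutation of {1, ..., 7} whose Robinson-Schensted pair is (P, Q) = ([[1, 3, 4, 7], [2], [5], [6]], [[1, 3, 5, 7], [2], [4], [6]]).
6 2 5 3 4 1 7

Reverse the RSK construction: for i from n down to 1, find the cell of Q containing i, remove the entry at that cell from P, and reverse-bump it up through P; the value ejected from row 1 is w(i).

Step i=7: Q has 7 at row 1, column 4; remove that cell from P, ejecting 7. So w(7) = 7. P is now [[1, 3, 4], [2], [5], [6]].
Step i=6: Q has 6 at row 4, column 1; remove 6 from row 4 of P and reverse-bump: 6 enters row 3 and ejects 5; 5 enters row 2 and ejects 2; 2 enters row 1 and ejects 1. So w(6) = 1. P is now [[2, 3, 4], [5], [6]].
Step i=5: Q has 5 at row 1, column 3; remove that cell from P, ejecting 4. So w(5) = 4. P is now [[2, 3], [5], [6]].
Step i=4: Q has 4 at row 3, column 1; remove 6 from row 3 of P and reverse-bump: 6 enters row 2 and ejects 5; 5 enters row 1 and ejects 3. So w(4) = 3. P is now [[2, 5], [6]].
Step i=3: Q has 3 at row 1, column 2; remove that cell from P, ejecting 5. So w(3) = 5. P is now [[2], [6]].
Step i=2: Q has 2 at row 2, column 1; remove 6 from row 2 of P and reverse-bump: 6 enters row 1 and ejects 2. So w(2) = 2. P is now [[6]].
Step i=1: Q has 1 at row 1, column 1; remove that cell from P, ejecting 6. So w(1) = 6. P is now [].

So w = 6 2 5 3 4 1 7.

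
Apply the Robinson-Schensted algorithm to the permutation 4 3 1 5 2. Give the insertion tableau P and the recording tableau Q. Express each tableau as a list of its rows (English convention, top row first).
P = [[1, 2], [3, 5], [4]], Q = [[1, 4], [2, 5], [3]]

Insert each entry of the permutation into P by Schensted row insertion, recording in Q the position of each new cell.

Insert 4: appended to row 1. P = [[4]].
Insert 3: 3 bumps 4 from row 1; 4 starts row 2. P = [[3], [4]].
Insert 1: 1 bumps 3 from row 1; 3 bumps 4 from row 2; 4 starts row 3. P = [[1], [3], [4]].
Insert 5: appended to row 1. P = [[1, 5], [3], [4]].
Insert 2: 2 bumps 5 from row 1; 5 appends to row 2. P = [[1, 2], [3, 5], [4]].

So P = [[1, 2], [3, 5], [4]], Q = [[1, 4], [2, 5], [3]].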